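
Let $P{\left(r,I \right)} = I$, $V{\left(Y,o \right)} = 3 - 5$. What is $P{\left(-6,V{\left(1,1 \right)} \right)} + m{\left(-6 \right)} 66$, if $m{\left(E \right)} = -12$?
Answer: $-794$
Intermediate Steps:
$V{\left(Y,o \right)} = -2$
$P{\left(-6,V{\left(1,1 \right)} \right)} + m{\left(-6 \right)} 66 = -2 - 792 = -794$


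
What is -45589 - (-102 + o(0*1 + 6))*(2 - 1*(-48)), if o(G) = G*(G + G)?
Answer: -44089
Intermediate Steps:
o(G) = 2*G² (o(G) = G*(2*G) = 2*G²)
-45589 - (-102 + o(0*1 + 6))*(2 - 1*(-48)) = -45589 - (-102 + 2*(0*1 + 6)²)*(2 - 1*(-48)) = -45589 - (-102 + 2*(0 + 6)²)*(2 + 48) = -45589 - (-102 + 2*6²)*50 = -45589 - (-102 + 2*36)*50 = -45589 - (-102 + 72)*50 = -45589 - (-30)*50 = -45589 - 1*(-1500) = -45589 + 1500 = -44089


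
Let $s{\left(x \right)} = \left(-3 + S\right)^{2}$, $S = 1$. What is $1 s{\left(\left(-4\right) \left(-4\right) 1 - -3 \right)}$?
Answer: $4$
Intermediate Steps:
$s{\left(x \right)} = 4$ ($s{\left(x \right)} = \left(-3 + 1\right)^{2} = \left(-2\right)^{2} = 4$)
$1 s{\left(\left(-4\right) \left(-4\right) 1 - -3 \right)} = 1 \cdot 4 = 4$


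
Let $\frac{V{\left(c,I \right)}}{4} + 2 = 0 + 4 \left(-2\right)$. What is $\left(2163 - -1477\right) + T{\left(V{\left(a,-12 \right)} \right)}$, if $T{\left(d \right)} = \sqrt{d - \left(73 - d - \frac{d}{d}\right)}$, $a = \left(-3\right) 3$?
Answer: $3640 + 2 i \sqrt{38} \approx 3640.0 + 12.329 i$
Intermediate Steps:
$a = -9$
$V{\left(c,I \right)} = -40$ ($V{\left(c,I \right)} = -8 + 4 \left(0 + 4 \left(-2\right)\right) = -8 + 4 \left(0 - 8\right) = -8 + 4 \left(-8\right) = -8 - 32 = -40$)
$T{\left(d \right)} = \sqrt{-72 + 2 d}$ ($T{\left(d \right)} = \sqrt{d + \left(\left(d + 1\right) - 73\right)} = \sqrt{d + \left(\left(1 + d\right) - 73\right)} = \sqrt{d + \left(-72 + d\right)} = \sqrt{-72 + 2 d}$)
$\left(2163 - -1477\right) + T{\left(V{\left(a,-12 \right)} \right)} = \left(2163 - -1477\right) + \sqrt{-72 + 2 \left(-40\right)} = \left(2163 + 1477\right) + \sqrt{-72 - 80} = 3640 + \sqrt{-152} = 3640 + 2 i \sqrt{38}$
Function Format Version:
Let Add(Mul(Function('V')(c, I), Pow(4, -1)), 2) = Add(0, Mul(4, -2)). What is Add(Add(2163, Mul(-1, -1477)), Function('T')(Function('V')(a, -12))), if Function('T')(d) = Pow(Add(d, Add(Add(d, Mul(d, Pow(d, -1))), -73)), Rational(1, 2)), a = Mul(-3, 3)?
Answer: Add(3640, Mul(2, I, Pow(38, Rational(1, 2)))) ≈ Add(3640.0, Mul(12.329, I))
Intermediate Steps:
a = -9
Function('V')(c, I) = -40 (Function('V')(c, I) = Add(-8, Mul(4, Add(0, Mul(4, -2)))) = Add(-8, Mul(4, Add(0, -8))) = Add(-8, Mul(4, -8)) = Add(-8, -32) = -40)
Function('T')(d) = Pow(Add(-72, Mul(2, d)), Rational(1, 2)) (Function('T')(d) = Pow(Add(d, Add(Add(d, 1), -73)), Rational(1, 2)) = Pow(Add(d, Add(Add(1, d), -73)), Rational(1, 2)) = Pow(Add(d, Add(-72, d)), Rational(1, 2)) = Pow(Add(-72, Mul(2, d)), Rational(1, 2)))
Add(Add(2163, Mul(-1, -1477)), Function('T')(Function('V')(a, -12))) = Add(Add(2163, Mul(-1, -1477)), Pow(Add(-72, Mul(2, -40)), Rational(1, 2))) = Add(Add(2163, 1477), Pow(Add(-72, -80), Rational(1, 2))) = Add(3640, Pow(-152, Rational(1, 2))) = Add(3640, Mul(2, I, Pow(38, Rational(1, 2))))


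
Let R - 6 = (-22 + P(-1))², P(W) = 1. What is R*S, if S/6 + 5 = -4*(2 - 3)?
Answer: -2682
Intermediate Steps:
S = -6 (S = -30 + 6*(-4*(2 - 3)) = -30 + 6*(-4*(-1)) = -30 + 6*4 = -30 + 24 = -6)
R = 447 (R = 6 + (-22 + 1)² = 6 + (-21)² = 6 + 441 = 447)
R*S = 447*(-6) = -2682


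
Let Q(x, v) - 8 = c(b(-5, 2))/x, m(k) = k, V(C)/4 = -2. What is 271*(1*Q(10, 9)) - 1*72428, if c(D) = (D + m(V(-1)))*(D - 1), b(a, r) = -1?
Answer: -348861/5 ≈ -69772.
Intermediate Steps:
V(C) = -8 (V(C) = 4*(-2) = -8)
c(D) = (-1 + D)*(-8 + D) (c(D) = (D - 8)*(D - 1) = (-8 + D)*(-1 + D) = (-1 + D)*(-8 + D))
Q(x, v) = 8 + 18/x (Q(x, v) = 8 + (8 + (-1)² - 9*(-1))/x = 8 + (8 + 1 + 9)/x = 8 + 18/x)
271*(1*Q(10, 9)) - 1*72428 = 271*(1*(8 + 18/10)) - 1*72428 = 271*(1*(8 + 18*(⅒))) - 72428 = 271*(1*(8 + 9/5)) - 72428 = 271*(1*(49/5)) - 72428 = 271*(49/5) - 72428 = 13279/5 - 72428 = -348861/5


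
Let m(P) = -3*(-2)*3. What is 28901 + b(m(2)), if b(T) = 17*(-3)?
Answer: 28850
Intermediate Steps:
m(P) = 18 (m(P) = 6*3 = 18)
b(T) = -51
28901 + b(m(2)) = 28901 - 51 = 28850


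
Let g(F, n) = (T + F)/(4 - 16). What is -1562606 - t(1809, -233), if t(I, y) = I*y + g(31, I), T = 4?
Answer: -13693273/12 ≈ -1.1411e+6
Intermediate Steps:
g(F, n) = -1/3 - F/12 (g(F, n) = (4 + F)/(4 - 16) = (4 + F)/(-12) = (4 + F)*(-1/12) = -1/3 - F/12)
t(I, y) = -35/12 + I*y (t(I, y) = I*y + (-1/3 - 1/12*31) = I*y + (-1/3 - 31/12) = I*y - 35/12 = -35/12 + I*y)
-1562606 - t(1809, -233) = -1562606 - (-35/12 + 1809*(-233)) = -1562606 - (-35/12 - 421497) = -1562606 - 1*(-5057999/12) = -1562606 + 5057999/12 = -13693273/12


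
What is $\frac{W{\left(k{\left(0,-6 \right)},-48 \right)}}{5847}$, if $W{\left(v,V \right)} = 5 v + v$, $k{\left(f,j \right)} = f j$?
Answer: $0$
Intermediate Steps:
$W{\left(v,V \right)} = 6 v$
$\frac{W{\left(k{\left(0,-6 \right)},-48 \right)}}{5847} = \frac{6 \cdot 0 \left(-6\right)}{5847} = 6 \cdot 0 \cdot \frac{1}{5847} = 0 \cdot \frac{1}{5847} = 0$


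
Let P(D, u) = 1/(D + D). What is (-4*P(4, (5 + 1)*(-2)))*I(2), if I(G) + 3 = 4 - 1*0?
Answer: -½ ≈ -0.50000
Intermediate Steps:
I(G) = 1 (I(G) = -3 + (4 - 1*0) = -3 + (4 + 0) = -3 + 4 = 1)
P(D, u) = 1/(2*D)
(-4*P(4, (5 + 1)*(-2)))*I(2) = -2/4*1 = -4*⅛*1 = -½*1 = -½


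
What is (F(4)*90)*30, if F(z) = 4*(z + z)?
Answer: 86400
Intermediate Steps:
F(z) = 8*z (F(z) = 4*(2*z) = 8*z)
(F(4)*90)*30 = ((8*4)*90)*30 = (32*90)*30 = 2880*30 = 86400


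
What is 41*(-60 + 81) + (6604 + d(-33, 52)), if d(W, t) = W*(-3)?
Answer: 7564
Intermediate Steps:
d(W, t) = -3*W
41*(-60 + 81) + (6604 + d(-33, 52)) = 41*(-60 + 81) + (6604 - 3*(-33)) = 41*21 + (6604 + 99) = 861 + 6703 = 7564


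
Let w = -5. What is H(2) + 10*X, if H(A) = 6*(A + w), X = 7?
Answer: 52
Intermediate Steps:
H(A) = -30 + 6*A (H(A) = 6*(A - 5) = 6*(-5 + A) = -30 + 6*A)
H(2) + 10*X = (-30 + 6*2) + 10*7 = (-30 + 12) + 70 = -18 + 70 = 52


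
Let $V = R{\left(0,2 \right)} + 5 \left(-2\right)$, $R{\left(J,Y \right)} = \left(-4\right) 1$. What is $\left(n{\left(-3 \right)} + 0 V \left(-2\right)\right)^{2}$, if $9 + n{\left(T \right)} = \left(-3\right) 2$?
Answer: $225$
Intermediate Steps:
$R{\left(J,Y \right)} = -4$
$n{\left(T \right)} = -15$ ($n{\left(T \right)} = -9 - 6 = -15$)
$V = -14$ ($V = -4 + 5 \left(-2\right) = -4 - 10 = -14$)
$\left(n{\left(-3 \right)} + 0 V \left(-2\right)\right)^{2} = \left(-15 + 0 \left(-14\right) \left(-2\right)\right)^{2} = \left(-15 + 0 \left(-2\right)\right)^{2} = \left(-15 + 0\right)^{2} = \left(-15\right)^{2} = 225$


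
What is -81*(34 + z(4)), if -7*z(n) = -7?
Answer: -2835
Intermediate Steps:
z(n) = 1 (z(n) = -⅐*(-7) = 1)
-81*(34 + z(4)) = -81*(34 + 1) = -81*35 = -2835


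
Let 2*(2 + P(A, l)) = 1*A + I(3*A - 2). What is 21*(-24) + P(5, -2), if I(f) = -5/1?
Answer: -506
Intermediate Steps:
I(f) = -5 (I(f) = -5*1 = -5)
P(A, l) = -9/2 + A/2 (P(A, l) = -2 + (1*A - 5)/2 = -2 + (A - 5)/2 = -2 + (-5 + A)/2 = -2 + (-5/2 + A/2) = -9/2 + A/2)
21*(-24) + P(5, -2) = 21*(-24) + (-9/2 + (½)*5) = -504 + (-9/2 + 5/2) = -504 - 2 = -506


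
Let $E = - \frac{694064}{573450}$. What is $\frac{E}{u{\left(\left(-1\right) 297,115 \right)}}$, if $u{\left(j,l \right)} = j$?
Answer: $\frac{347032}{85157325} \approx 0.0040752$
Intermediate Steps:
$E = - \frac{347032}{286725}$ ($E = \left(-694064\right) \frac{1}{573450} = - \frac{347032}{286725} \approx -1.2103$)
$\frac{E}{u{\left(\left(-1\right) 297,115 \right)}} = - \frac{347032}{286725 \left(\left(-1\right) 297\right)} = - \frac{347032}{286725 \left(-297\right)} = \left(- \frac{347032}{286725}\right) \left(- \frac{1}{297}\right) = \frac{347032}{85157325}$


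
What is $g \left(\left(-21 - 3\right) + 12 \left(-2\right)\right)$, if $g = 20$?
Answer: $-960$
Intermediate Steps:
$g \left(\left(-21 - 3\right) + 12 \left(-2\right)\right) = 20 \left(\left(-21 - 3\right) + 12 \left(-2\right)\right) = 20 \left(-24 - 24\right) = 20 \left(-48\right) = -960$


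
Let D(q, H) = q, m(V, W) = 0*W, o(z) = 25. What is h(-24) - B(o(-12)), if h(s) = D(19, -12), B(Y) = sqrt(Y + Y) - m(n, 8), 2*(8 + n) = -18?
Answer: 19 - 5*sqrt(2) ≈ 11.929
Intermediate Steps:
n = -17 (n = -8 + (1/2)*(-18) = -8 - 9 = -17)
m(V, W) = 0
B(Y) = sqrt(2)*sqrt(Y) (B(Y) = sqrt(Y + Y) - 1*0 = sqrt(2*Y) + 0 = sqrt(2)*sqrt(Y) + 0 = sqrt(2)*sqrt(Y))
h(s) = 19
h(-24) - B(o(-12)) = 19 - sqrt(2)*sqrt(25) = 19 - sqrt(2)*5 = 19 - 5*sqrt(2)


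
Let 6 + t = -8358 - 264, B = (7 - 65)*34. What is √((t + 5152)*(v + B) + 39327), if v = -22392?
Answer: √84728591 ≈ 9204.8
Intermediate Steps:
B = -1972 (B = -58*34 = -1972)
t = -8628 (t = -6 + (-8358 - 264) = -6 - 8622 = -8628)
√((t + 5152)*(v + B) + 39327) = √((-8628 + 5152)*(-22392 - 1972) + 39327) = √(-3476*(-24364) + 39327) = √(84689264 + 39327) = √84728591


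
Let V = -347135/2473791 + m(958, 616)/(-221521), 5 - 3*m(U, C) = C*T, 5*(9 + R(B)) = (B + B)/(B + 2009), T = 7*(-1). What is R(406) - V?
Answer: -2768430441727333/315098077263825 ≈ -8.7859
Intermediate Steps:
T = -7
R(B) = -9 + 2*B/(5*(2009 + B)) (R(B) = -9 + ((B + B)/(B + 2009))/5 = -9 + ((2*B)/(2009 + B))/5 = -9 + (2*B/(2009 + B))/5 = -9 + 2*B/(5*(2009 + B)))
m(U, C) = 5/3 + 7*C/3 (m(U, C) = 5/3 - C*(-7)/3 = 5/3 - (-7)*C/3 = 5/3 + 7*C/3)
V = -80457477584/547996656111 (V = -347135/2473791 + (5/3 + (7/3)*616)/(-221521) = -347135*1/2473791 + (5/3 + 4312/3)*(-1/221521) = -347135/2473791 + 1439*(-1/221521) = -347135/2473791 - 1439/221521 = -80457477584/547996656111 ≈ -0.14682)
R(406) - V = (-90405 - 43*406)/(5*(2009 + 406)) - 1*(-80457477584/547996656111) = (⅕)*(-90405 - 17458)/2415 + 80457477584/547996656111 = (⅕)*(1/2415)*(-107863) + 80457477584/547996656111 = -15409/1725 + 80457477584/547996656111 = -2768430441727333/315098077263825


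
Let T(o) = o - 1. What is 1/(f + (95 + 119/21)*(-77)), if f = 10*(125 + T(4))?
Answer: -3/19414 ≈ -0.00015453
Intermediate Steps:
T(o) = -1 + o
f = 1280 (f = 10*(125 + (-1 + 4)) = 10*(125 + 3) = 10*128 = 1280)
1/(f + (95 + 119/21)*(-77)) = 1/(1280 + (95 + 119/21)*(-77)) = 1/(1280 + (95 + 119*(1/21))*(-77)) = 1/(1280 + (95 + 17/3)*(-77)) = 1/(1280 + (302/3)*(-77)) = 1/(1280 - 23254/3) = 1/(-19414/3) = -3/19414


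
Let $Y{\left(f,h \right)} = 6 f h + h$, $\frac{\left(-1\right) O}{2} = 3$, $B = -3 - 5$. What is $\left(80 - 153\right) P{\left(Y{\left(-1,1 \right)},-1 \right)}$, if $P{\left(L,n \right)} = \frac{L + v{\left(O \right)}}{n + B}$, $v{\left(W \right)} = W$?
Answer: $- \frac{803}{9} \approx -89.222$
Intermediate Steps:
$B = -8$ ($B = -3 - 5 = -8$)
$O = -6$ ($O = \left(-2\right) 3 = -6$)
$Y{\left(f,h \right)} = h + 6 f h$ ($Y{\left(f,h \right)} = 6 f h + h = h + 6 f h$)
$P{\left(L,n \right)} = \frac{-6 + L}{-8 + n}$ ($P{\left(L,n \right)} = \frac{L - 6}{n - 8} = \frac{-6 + L}{-8 + n}$)
$\left(80 - 153\right) P{\left(Y{\left(-1,1 \right)},-1 \right)} = \left(80 - 153\right) \frac{-6 + 1 \left(1 + 6 \left(-1\right)\right)}{-8 - 1} = - 73 \frac{-6 + 1 \left(1 - 6\right)}{-9} = - 73 \left(- \frac{-6 + 1 \left(-5\right)}{9}\right) = - 73 \left(- \frac{-6 - 5}{9}\right) = - 73 \left(\left(- \frac{1}{9}\right) \left(-11\right)\right) = \left(-73\right) \frac{11}{9} = - \frac{803}{9}$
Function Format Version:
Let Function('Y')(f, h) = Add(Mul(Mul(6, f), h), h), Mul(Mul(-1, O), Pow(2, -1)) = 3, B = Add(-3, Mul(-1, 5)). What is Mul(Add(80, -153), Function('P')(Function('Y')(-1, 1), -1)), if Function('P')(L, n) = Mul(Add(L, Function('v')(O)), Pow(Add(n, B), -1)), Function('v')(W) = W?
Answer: Rational(-803, 9) ≈ -89.222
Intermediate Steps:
B = -8 (B = Add(-3, -5) = -8)
O = -6 (O = Mul(-2, 3) = -6)
Function('Y')(f, h) = Add(h, Mul(6, f, h)) (Function('Y')(f, h) = Add(Mul(6, f, h), h) = Add(h, Mul(6, f, h)))
Function('P')(L, n) = Mul(Pow(Add(-8, n), -1), Add(-6, L)) (Function('P')(L, n) = Mul(Add(L, -6), Pow(Add(n, -8), -1)) = Mul(Add(-6, L), Pow(Add(-8, n), -1)) = Mul(Pow(Add(-8, n), -1), Add(-6, L)))
Mul(Add(80, -153), Function('P')(Function('Y')(-1, 1), -1)) = Mul(Add(80, -153), Mul(Pow(Add(-8, -1), -1), Add(-6, Mul(1, Add(1, Mul(6, -1)))))) = Mul(-73, Mul(Pow(-9, -1), Add(-6, Mul(1, Add(1, -6))))) = Mul(-73, Mul(Rational(-1, 9), Add(-6, Mul(1, -5)))) = Mul(-73, Mul(Rational(-1, 9), Add(-6, -5))) = Mul(-73, Mul(Rational(-1, 9), -11)) = Mul(-73, Rational(11, 9)) = Rational(-803, 9)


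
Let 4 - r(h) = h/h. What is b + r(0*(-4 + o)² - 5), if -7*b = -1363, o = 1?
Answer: 1384/7 ≈ 197.71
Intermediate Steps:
b = 1363/7 (b = -⅐*(-1363) = 1363/7 ≈ 194.71)
r(h) = 3 (r(h) = 4 - h/h = 4 - 1*1 = 4 - 1 = 3)
b + r(0*(-4 + o)² - 5) = 1363/7 + 3 = 1384/7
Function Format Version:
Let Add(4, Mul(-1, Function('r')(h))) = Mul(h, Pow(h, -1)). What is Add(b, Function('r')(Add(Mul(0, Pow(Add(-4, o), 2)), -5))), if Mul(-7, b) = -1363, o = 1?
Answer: Rational(1384, 7) ≈ 197.71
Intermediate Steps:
b = Rational(1363, 7) (b = Mul(Rational(-1, 7), -1363) = Rational(1363, 7) ≈ 194.71)
Function('r')(h) = 3 (Function('r')(h) = Add(4, Mul(-1, Mul(h, Pow(h, -1)))) = Add(4, Mul(-1, 1)) = Add(4, -1) = 3)
Add(b, Function('r')(Add(Mul(0, Pow(Add(-4, o), 2)), -5))) = Add(Rational(1363, 7), 3) = Rational(1384, 7)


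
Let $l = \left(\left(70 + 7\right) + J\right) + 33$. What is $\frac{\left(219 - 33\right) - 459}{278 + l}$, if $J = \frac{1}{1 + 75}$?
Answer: $- \frac{20748}{29489} \approx -0.70358$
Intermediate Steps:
$J = \frac{1}{76} \approx 0.013158$
$l = \frac{8361}{76}$ ($l = \left(\left(70 + 7\right) + \frac{1}{76}\right) + 33 = \left(77 + \frac{1}{76}\right) + 33 = \frac{5853}{76} + 33 = \frac{8361}{76} \approx 110.01$)
$\frac{\left(219 - 33\right) - 459}{278 + l} = \frac{\left(219 - 33\right) - 459}{278 + \frac{8361}{76}} = \frac{\left(219 - 33\right) - 459}{\frac{29489}{76}} = \left(186 - 459\right) \frac{76}{29489} = \left(-273\right) \frac{76}{29489} = - \frac{20748}{29489}$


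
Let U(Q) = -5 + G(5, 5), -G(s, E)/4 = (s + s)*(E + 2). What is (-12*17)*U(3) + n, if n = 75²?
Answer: 63765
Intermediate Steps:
G(s, E) = -8*s*(2 + E) (G(s, E) = -4*(s + s)*(E + 2) = -4*2*s*(2 + E) = -8*s*(2 + E))
U(Q) = -285 (U(Q) = -5 - 8*5*(2 + 5) = -5 - 8*5*7 = -5 - 280 = -285)
n = 5625
(-12*17)*U(3) + n = -12*17*(-285) + 5625 = -204*(-285) + 5625 = 58140 + 5625 = 63765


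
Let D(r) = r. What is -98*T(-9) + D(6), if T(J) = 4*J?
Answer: 3534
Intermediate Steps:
-98*T(-9) + D(6) = -392*(-9) + 6 = -98*(-36) + 6 = 3528 + 6 = 3534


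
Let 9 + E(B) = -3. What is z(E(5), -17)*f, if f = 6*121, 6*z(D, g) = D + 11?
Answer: -121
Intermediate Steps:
E(B) = -12 (E(B) = -9 - 3 = -12)
z(D, g) = 11/6 + D/6 (z(D, g) = (D + 11)/6 = (11 + D)/6 = 11/6 + D/6)
f = 726
z(E(5), -17)*f = (11/6 + (⅙)*(-12))*726 = (11/6 - 2)*726 = -⅙*726 = -121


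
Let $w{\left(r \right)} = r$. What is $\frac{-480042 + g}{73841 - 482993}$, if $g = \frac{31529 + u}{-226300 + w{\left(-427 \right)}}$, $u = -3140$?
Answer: $\frac{36279503641}{30921935168} \approx 1.1733$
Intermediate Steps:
$g = - \frac{28389}{226727}$ ($g = \frac{31529 - 3140}{-226300 - 427} = \frac{28389}{-226727} = 28389 \left(- \frac{1}{226727}\right) = - \frac{28389}{226727} \approx -0.12521$)
$\frac{-480042 + g}{73841 - 482993} = \frac{-480042 - \frac{28389}{226727}}{73841 - 482993} = - \frac{108838510923}{226727 \left(-409152\right)} = \left(- \frac{108838510923}{226727}\right) \left(- \frac{1}{409152}\right) = \frac{36279503641}{30921935168}$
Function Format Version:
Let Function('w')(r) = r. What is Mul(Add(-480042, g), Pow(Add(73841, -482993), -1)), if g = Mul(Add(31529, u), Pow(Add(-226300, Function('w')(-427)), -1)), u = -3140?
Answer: Rational(36279503641, 30921935168) ≈ 1.1733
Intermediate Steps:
g = Rational(-28389, 226727) (g = Mul(Add(31529, -3140), Pow(Add(-226300, -427), -1)) = Mul(28389, Pow(-226727, -1)) = Mul(28389, Rational(-1, 226727)) = Rational(-28389, 226727) ≈ -0.12521)
Mul(Add(-480042, g), Pow(Add(73841, -482993), -1)) = Mul(Add(-480042, Rational(-28389, 226727)), Pow(Add(73841, -482993), -1)) = Mul(Rational(-108838510923, 226727), Pow(-409152, -1)) = Mul(Rational(-108838510923, 226727), Rational(-1, 409152)) = Rational(36279503641, 30921935168)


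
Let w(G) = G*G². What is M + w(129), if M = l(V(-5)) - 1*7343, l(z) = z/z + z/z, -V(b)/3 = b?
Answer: 2139348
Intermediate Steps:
V(b) = -3*b
w(G) = G³
l(z) = 2 (l(z) = 1 + 1 = 2)
M = -7341 (M = 2 - 1*7343 = 2 - 7343 = -7341)
M + w(129) = -7341 + 129³ = -7341 + 2146689 = 2139348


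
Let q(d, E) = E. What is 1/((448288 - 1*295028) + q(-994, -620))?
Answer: 1/152640 ≈ 6.5514e-6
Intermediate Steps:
1/((448288 - 1*295028) + q(-994, -620)) = 1/((448288 - 1*295028) - 620) = 1/((448288 - 295028) - 620) = 1/(153260 - 620) = 1/152640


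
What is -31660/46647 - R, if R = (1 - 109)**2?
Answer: -544122268/46647 ≈ -11665.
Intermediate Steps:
R = 11664 (R = (-108)**2 = 11664)
-31660/46647 - R = -31660/46647 - 1*11664 = -31660*1/46647 - 11664 = -31660/46647 - 11664 = -544122268/46647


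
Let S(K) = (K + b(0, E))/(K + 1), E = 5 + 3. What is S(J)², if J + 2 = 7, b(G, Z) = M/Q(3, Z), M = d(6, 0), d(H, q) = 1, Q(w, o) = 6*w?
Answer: 8281/11664 ≈ 0.70996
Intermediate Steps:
E = 8
M = 1
b(G, Z) = 1/18 (b(G, Z) = 1/(6*3) = 1/18)
J = 5 (J = -2 + 7 = 5)
S(K) = (1/18 + K)/(1 + K) (S(K) = (K + 1/18)/(K + 1) = (1/18 + K)/(1 + K))
S(J)² = ((1/18 + 5)/(1 + 5))² = ((91/18)/6)² = ((⅙)*(91/18))² = (91/108)² = 8281/11664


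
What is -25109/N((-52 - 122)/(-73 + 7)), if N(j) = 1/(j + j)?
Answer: -1456322/11 ≈ -1.3239e+5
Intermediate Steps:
N(j) = 1/(2*j)
-25109/N((-52 - 122)/(-73 + 7)) = -25109*2*(-52 - 122)/(-73 + 7) = -25109/(1/(2*((-174/(-66))))) = -25109/(1/(2*((-174*(-1/66))))) = -25109/(1/(2*(29/11))) = -25109/((1/2)*(11/29)) = -25109/11/58 = -25109*58/11 = -1456322/11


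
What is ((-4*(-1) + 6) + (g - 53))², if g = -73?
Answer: 13456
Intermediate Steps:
((-4*(-1) + 6) + (g - 53))² = ((-4*(-1) + 6) + (-73 - 53))² = ((4 + 6) - 126)² = (10 - 126)² = (-116)² = 13456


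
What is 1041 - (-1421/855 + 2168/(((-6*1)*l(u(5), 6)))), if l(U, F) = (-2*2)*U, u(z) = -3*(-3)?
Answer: 2648683/2565 ≈ 1032.6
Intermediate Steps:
u(z) = 9
l(U, F) = -4*U
1041 - (-1421/855 + 2168/(((-6*1)*l(u(5), 6)))) = 1041 - (-1421/855 + 2168/(((-6*1)*(-4*9)))) = 1041 - (-1421*1/855 + 2168/((-6*(-36)))) = 1041 - (-1421/855 + 2168/216) = 1041 - (-1421/855 + 2168*(1/216)) = 1041 - (-1421/855 + 271/27) = 1041 - 1*21482/2565 = 1041 - 21482/2565 = 2648683/2565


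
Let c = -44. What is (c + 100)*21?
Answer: 1176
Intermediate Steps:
(c + 100)*21 = (-44 + 100)*21 = 56*21 = 1176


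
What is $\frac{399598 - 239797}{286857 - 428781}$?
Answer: $- \frac{53267}{47308} \approx -1.126$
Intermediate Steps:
$\frac{399598 - 239797}{286857 - 428781} = \frac{159801}{-141924} = 159801 \left(- \frac{1}{141924}\right) = - \frac{53267}{47308}$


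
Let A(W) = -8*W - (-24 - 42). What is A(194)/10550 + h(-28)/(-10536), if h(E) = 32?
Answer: -999631/6947175 ≈ -0.14389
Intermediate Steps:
A(W) = 66 - 8*W (A(W) = -8*W - 1*(-66) = -8*W + 66 = 66 - 8*W)
A(194)/10550 + h(-28)/(-10536) = (66 - 8*194)/10550 + 32/(-10536) = (66 - 1552)*(1/10550) + 32*(-1/10536) = -1486*1/10550 - 4/1317 = -743/5275 - 4/1317 = -999631/6947175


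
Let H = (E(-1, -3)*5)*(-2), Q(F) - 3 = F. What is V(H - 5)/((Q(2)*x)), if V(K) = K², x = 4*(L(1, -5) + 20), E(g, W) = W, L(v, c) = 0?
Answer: 25/16 ≈ 1.5625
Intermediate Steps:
Q(F) = 3 + F
H = 30 (H = -3*5*(-2) = -15*(-2) = 30)
x = 80 (x = 4*(0 + 20) = 4*20 = 80)
V(H - 5)/((Q(2)*x)) = (30 - 5)²/(((3 + 2)*80)) = 25²/((5*80)) = 625/400 = 625*(1/400) = 25/16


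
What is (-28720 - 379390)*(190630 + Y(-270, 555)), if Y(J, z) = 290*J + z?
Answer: -46069497350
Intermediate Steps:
Y(J, z) = z + 290*J
(-28720 - 379390)*(190630 + Y(-270, 555)) = (-28720 - 379390)*(190630 + (555 + 290*(-270))) = -408110*(190630 + (555 - 78300)) = -408110*(190630 - 77745) = -408110*112885 = -46069497350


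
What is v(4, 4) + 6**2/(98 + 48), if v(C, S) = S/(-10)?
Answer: -56/365 ≈ -0.15342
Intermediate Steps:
v(C, S) = -S/10 (v(C, S) = S*(-1/10) = -S/10)
v(4, 4) + 6**2/(98 + 48) = -1/10*4 + 6**2/(98 + 48) = -2/5 + 36/146 = -2/5 + (1/146)*36 = -2/5 + 18/73 = -56/365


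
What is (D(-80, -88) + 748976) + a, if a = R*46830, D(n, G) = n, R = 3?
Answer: 889386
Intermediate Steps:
a = 140490 (a = 3*46830 = 140490)
(D(-80, -88) + 748976) + a = (-80 + 748976) + 140490 = 748896 + 140490 = 889386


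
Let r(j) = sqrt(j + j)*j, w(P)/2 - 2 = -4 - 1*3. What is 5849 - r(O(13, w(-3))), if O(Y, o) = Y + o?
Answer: 5849 - 3*sqrt(6) ≈ 5841.6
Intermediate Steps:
w(P) = -10 (w(P) = 4 + 2*(-4 - 1*3) = 4 + 2*(-4 - 3) = 4 + 2*(-7) = 4 - 14 = -10)
r(j) = sqrt(2)*j**(3/2) (r(j) = sqrt(2*j)*j = (sqrt(2)*sqrt(j))*j = sqrt(2)*j**(3/2))
5849 - r(O(13, w(-3))) = 5849 - sqrt(2)*(13 - 10)**(3/2) = 5849 - sqrt(2)*3**(3/2) = 5849 - sqrt(2)*3*sqrt(3) = 5849 - 3*sqrt(6)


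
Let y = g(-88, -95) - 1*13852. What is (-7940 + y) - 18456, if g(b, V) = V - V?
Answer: -40248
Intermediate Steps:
g(b, V) = 0
y = -13852 (y = 0 - 1*13852 = 0 - 13852 = -13852)
(-7940 + y) - 18456 = (-7940 - 13852) - 18456 = -21792 - 18456 = -40248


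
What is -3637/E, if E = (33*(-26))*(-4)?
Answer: -3637/3432 ≈ -1.0597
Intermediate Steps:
E = 3432 (E = -858*(-4) = 3432)
-3637/E = -3637/3432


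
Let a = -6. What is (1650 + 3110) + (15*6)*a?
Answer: 4220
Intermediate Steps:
(1650 + 3110) + (15*6)*a = (1650 + 3110) + (15*6)*(-6) = 4760 + 90*(-6) = 4760 - 540 = 4220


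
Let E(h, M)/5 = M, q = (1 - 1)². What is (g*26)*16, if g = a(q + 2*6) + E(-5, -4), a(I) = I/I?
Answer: -7904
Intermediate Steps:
q = 0 (q = 0² = 0)
E(h, M) = 5*M
a(I) = 1
g = -19 (g = 1 + 5*(-4) = 1 - 20 = -19)
(g*26)*16 = -19*26*16 = -494*16 = -7904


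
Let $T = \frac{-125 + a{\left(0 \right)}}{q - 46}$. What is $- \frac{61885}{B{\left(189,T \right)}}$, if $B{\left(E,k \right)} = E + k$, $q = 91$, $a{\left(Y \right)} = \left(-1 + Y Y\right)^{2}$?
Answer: $- \frac{2784825}{8381} \approx -332.28$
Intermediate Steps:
$a{\left(Y \right)} = \left(-1 + Y^{2}\right)^{2}$
$T = - \frac{124}{45}$ ($T = \frac{-125 + \left(-1 + 0^{2}\right)^{2}}{91 - 46} = \frac{-125 + \left(-1 + 0\right)^{2}}{45} = \left(-125 + \left(-1\right)^{2}\right) \frac{1}{45} = \left(-125 + 1\right) \frac{1}{45} = \left(-124\right) \frac{1}{45} = - \frac{124}{45} \approx -2.7556$)
$- \frac{61885}{B{\left(189,T \right)}} = - \frac{61885}{189 - \frac{124}{45}} = - \frac{61885}{\frac{8381}{45}} = \left(-61885\right) \frac{45}{8381} = - \frac{2784825}{8381}$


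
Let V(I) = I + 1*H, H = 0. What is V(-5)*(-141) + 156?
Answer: 861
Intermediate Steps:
V(I) = I (V(I) = I + 1*0 = I + 0 = I)
V(-5)*(-141) + 156 = -5*(-141) + 156 = 705 + 156 = 861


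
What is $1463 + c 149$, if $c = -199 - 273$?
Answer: $-68865$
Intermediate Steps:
$c = -472$ ($c = -199 - 273 = -472$)
$1463 + c 149 = 1463 - 70328 = -68865$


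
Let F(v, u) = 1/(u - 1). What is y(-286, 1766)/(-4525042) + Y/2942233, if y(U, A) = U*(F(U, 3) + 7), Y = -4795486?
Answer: -21693464470627/13313727898786 ≈ -1.6294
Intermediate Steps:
F(v, u) = 1/(-1 + u)
y(U, A) = 15*U/2 (y(U, A) = U*(1/(-1 + 3) + 7) = U*(1/2 + 7) = U*(½ + 7) = U*(15/2) = 15*U/2)
y(-286, 1766)/(-4525042) + Y/2942233 = ((15/2)*(-286))/(-4525042) - 4795486/2942233 = -2145*(-1/4525042) - 4795486*1/2942233 = 2145/4525042 - 4795486/2942233 = -21693464470627/13313727898786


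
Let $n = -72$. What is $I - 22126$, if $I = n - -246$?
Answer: $-21952$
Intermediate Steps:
$I = 174$ ($I = -72 - -246 = -72 + 246 = 174$)
$I - 22126 = 174 - 22126 = -21952$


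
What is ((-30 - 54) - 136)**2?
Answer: 48400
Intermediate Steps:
((-30 - 54) - 136)**2 = (-84 - 136)**2 = (-220)**2 = 48400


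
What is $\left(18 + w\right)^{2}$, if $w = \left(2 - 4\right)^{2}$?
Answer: $484$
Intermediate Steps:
$w = 4$ ($w = \left(-2\right)^{2} = 4$)
$\left(18 + w\right)^{2} = \left(18 + 4\right)^{2} = 22^{2} = 484$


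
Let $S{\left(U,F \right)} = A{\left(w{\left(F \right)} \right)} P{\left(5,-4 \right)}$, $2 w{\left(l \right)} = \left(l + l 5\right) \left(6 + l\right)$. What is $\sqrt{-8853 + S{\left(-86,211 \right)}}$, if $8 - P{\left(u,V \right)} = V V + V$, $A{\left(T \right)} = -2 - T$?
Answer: $\sqrt{540599} \approx 735.25$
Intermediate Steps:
$w{\left(l \right)} = 3 l \left(6 + l\right)$ ($w{\left(l \right)} = \frac{\left(l + l 5\right) \left(6 + l\right)}{2} = \frac{\left(l + 5 l\right) \left(6 + l\right)}{2} = \frac{6 l \left(6 + l\right)}{2} = 3 l \left(6 + l\right)$)
$P{\left(u,V \right)} = 8 - V - V^{2}$ ($P{\left(u,V \right)} = 8 - \left(V V + V\right) = 8 - \left(V^{2} + V\right) = 8 - \left(V + V^{2}\right) = 8 - V - V^{2}$)
$S{\left(U,F \right)} = 8 + 12 F \left(6 + F\right)$ ($S{\left(U,F \right)} = \left(-2 - 3 F \left(6 + F\right)\right) \left(8 - -4 - \left(-4\right)^{2}\right) = \left(-2 - 3 F \left(6 + F\right)\right) \left(8 + 4 - 16\right) = \left(-2 - 3 F \left(6 + F\right)\right) \left(-4\right) = 8 + 12 F \left(6 + F\right)$)
$\sqrt{-8853 + S{\left(-86,211 \right)}} = \sqrt{-8853 + \left(8 + 12 \cdot 211 \left(6 + 211\right)\right)} = \sqrt{-8853 + \left(8 + 12 \cdot 211 \cdot 217\right)} = \sqrt{-8853 + \left(8 + 549444\right)} = \sqrt{-8853 + 549452} = \sqrt{540599}$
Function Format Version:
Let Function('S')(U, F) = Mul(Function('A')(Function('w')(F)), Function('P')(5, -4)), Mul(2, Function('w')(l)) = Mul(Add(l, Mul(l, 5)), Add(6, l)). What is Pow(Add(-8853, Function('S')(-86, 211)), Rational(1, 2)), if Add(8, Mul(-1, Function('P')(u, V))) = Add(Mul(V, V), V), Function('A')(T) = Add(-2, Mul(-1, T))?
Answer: Pow(540599, Rational(1, 2)) ≈ 735.25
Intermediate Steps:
Function('w')(l) = Mul(3, l, Add(6, l)) (Function('w')(l) = Mul(Rational(1, 2), Mul(Add(l, Mul(l, 5)), Add(6, l))) = Mul(Rational(1, 2), Mul(Add(l, Mul(5, l)), Add(6, l))) = Mul(Rational(1, 2), Mul(Mul(6, l), Add(6, l))) = Mul(Rational(1, 2), Mul(6, l, Add(6, l))) = Mul(3, l, Add(6, l)))
Function('P')(u, V) = Add(8, Mul(-1, V), Mul(-1, Pow(V, 2))) (Function('P')(u, V) = Add(8, Mul(-1, Add(Mul(V, V), V))) = Add(8, Mul(-1, Add(Pow(V, 2), V))) = Add(8, Mul(-1, Add(V, Pow(V, 2)))) = Add(8, Add(Mul(-1, V), Mul(-1, Pow(V, 2)))) = Add(8, Mul(-1, V), Mul(-1, Pow(V, 2))))
Function('S')(U, F) = Add(8, Mul(12, F, Add(6, F))) (Function('S')(U, F) = Mul(Add(-2, Mul(-1, Mul(3, F, Add(6, F)))), Add(8, Mul(-1, -4), Mul(-1, Pow(-4, 2)))) = Mul(Add(-2, Mul(-3, F, Add(6, F))), Add(8, 4, Mul(-1, 16))) = Mul(Add(-2, Mul(-3, F, Add(6, F))), Add(8, 4, -16)) = Mul(Add(-2, Mul(-3, F, Add(6, F))), -4) = Add(8, Mul(12, F, Add(6, F))))
Pow(Add(-8853, Function('S')(-86, 211)), Rational(1, 2)) = Pow(Add(-8853, Add(8, Mul(12, 211, Add(6, 211)))), Rational(1, 2)) = Pow(Add(-8853, Add(8, Mul(12, 211, 217))), Rational(1, 2)) = Pow(Add(-8853, Add(8, 549444)), Rational(1, 2)) = Pow(Add(-8853, 549452), Rational(1, 2)) = Pow(540599, Rational(1, 2))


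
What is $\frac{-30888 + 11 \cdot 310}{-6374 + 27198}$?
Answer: $- \frac{13739}{10412} \approx -1.3195$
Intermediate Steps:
$\frac{-30888 + 11 \cdot 310}{-6374 + 27198} = \frac{-30888 + 3410}{20824} = \left(-27478\right) \frac{1}{20824} = - \frac{13739}{10412}$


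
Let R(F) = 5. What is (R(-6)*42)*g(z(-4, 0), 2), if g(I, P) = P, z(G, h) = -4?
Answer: 420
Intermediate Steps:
(R(-6)*42)*g(z(-4, 0), 2) = (5*42)*2 = 210*2 = 420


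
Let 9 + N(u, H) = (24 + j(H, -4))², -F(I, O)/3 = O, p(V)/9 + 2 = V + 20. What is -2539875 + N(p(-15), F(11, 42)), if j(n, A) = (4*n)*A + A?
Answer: 1605412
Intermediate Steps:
p(V) = 162 + 9*V (p(V) = -18 + 9*(V + 20) = -18 + 9*(20 + V) = -18 + (180 + 9*V) = 162 + 9*V)
F(I, O) = -3*O
j(n, A) = A + 4*A*n (j(n, A) = 4*A*n + A = A + 4*A*n)
N(u, H) = -9 + (20 - 16*H)² (N(u, H) = -9 + (24 - 4*(1 + 4*H))² = -9 + (24 + (-4 - 16*H))² = -9 + (20 - 16*H)²)
-2539875 + N(p(-15), F(11, 42)) = -2539875 + (-9 + 16*(-5 + 4*(-3*42))²) = -2539875 + (-9 + 16*(-5 + 4*(-126))²) = -2539875 + (-9 + 16*(-5 - 504)²) = -2539875 + (-9 + 16*(-509)²) = -2539875 + (-9 + 16*259081) = -2539875 + (-9 + 4145296) = -2539875 + 4145287 = 1605412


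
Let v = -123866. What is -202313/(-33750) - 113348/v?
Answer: 14442598529/2090238750 ≈ 6.9095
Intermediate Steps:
-202313/(-33750) - 113348/v = -202313/(-33750) - 113348/(-123866) = -202313*(-1/33750) - 113348*(-1/123866) = 202313/33750 + 56674/61933 = 14442598529/2090238750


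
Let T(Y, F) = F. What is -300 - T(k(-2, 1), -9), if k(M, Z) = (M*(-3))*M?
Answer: -291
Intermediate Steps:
k(M, Z) = -3*M² (k(M, Z) = (-3*M)*M = -3*M²)
-300 - T(k(-2, 1), -9) = -300 - 1*(-9) = -300 + 9 = -291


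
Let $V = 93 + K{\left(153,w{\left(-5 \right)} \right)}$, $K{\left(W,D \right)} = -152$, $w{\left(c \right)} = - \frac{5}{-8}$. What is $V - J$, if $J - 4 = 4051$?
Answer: $-4114$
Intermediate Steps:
$w{\left(c \right)} = \frac{5}{8}$ ($w{\left(c \right)} = \left(-5\right) \left(- \frac{1}{8}\right) = \frac{5}{8}$)
$J = 4055$ ($J = 4 + 4051 = 4055$)
$V = -59$ ($V = 93 - 152 = -59$)
$V - J = -59 - 4055 = -4114$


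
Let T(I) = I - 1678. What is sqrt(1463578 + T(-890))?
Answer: sqrt(1461010) ≈ 1208.7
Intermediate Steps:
T(I) = -1678 + I
sqrt(1463578 + T(-890)) = sqrt(1463578 + (-1678 - 890)) = sqrt(1463578 - 2568) = sqrt(1461010)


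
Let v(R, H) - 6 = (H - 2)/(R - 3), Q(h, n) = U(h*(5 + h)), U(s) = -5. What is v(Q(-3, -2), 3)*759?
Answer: 35673/8 ≈ 4459.1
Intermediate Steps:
Q(h, n) = -5
v(R, H) = 6 + (-2 + H)/(-3 + R) (v(R, H) = 6 + (H - 2)/(R - 3) = 6 + (-2 + H)/(-3 + R))
v(Q(-3, -2), 3)*759 = ((-20 + 3 + 6*(-5))/(-3 - 5))*759 = ((-20 + 3 - 30)/(-8))*759 = -⅛*(-47)*759 = (47/8)*759 = 35673/8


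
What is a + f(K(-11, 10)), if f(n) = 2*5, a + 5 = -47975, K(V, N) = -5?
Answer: -47970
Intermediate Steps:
a = -47980 (a = -5 - 47975 = -47980)
f(n) = 10
a + f(K(-11, 10)) = -47980 + 10 = -47970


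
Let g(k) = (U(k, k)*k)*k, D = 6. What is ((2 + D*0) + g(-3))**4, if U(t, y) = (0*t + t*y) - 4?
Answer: 4879681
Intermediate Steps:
U(t, y) = -4 + t*y (U(t, y) = (0 + t*y) - 4 = t*y - 4 = -4 + t*y)
g(k) = k**2*(-4 + k**2) (g(k) = ((-4 + k*k)*k)*k = ((-4 + k**2)*k)*k = (k*(-4 + k**2))*k = k**2*(-4 + k**2))
((2 + D*0) + g(-3))**4 = ((2 + 6*0) + (-3)**2*(-4 + (-3)**2))**4 = ((2 + 0) + 9*(-4 + 9))**4 = (2 + 9*5)**4 = (2 + 45)**4 = 47**4 = 4879681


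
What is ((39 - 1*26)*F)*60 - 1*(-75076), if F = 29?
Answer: 97696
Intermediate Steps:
((39 - 1*26)*F)*60 - 1*(-75076) = ((39 - 1*26)*29)*60 - 1*(-75076) = ((39 - 26)*29)*60 + 75076 = (13*29)*60 + 75076 = 377*60 + 75076 = 22620 + 75076 = 97696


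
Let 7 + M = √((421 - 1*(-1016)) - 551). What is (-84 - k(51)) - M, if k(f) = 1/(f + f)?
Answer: -7855/102 - √886 ≈ -106.78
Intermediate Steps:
k(f) = 1/(2*f)
M = -7 + √886 (M = -7 + √((421 - 1*(-1016)) - 551) = -7 + √((421 + 1016) - 551) = -7 + √(1437 - 551) = -7 + √886 ≈ 22.766)
(-84 - k(51)) - M = (-84 - 1/(2*51)) - (-7 + √886) = (-84 - 1/(2*51)) + (7 - √886) = (-84 - 1*1/102) + (7 - √886) = (-84 - 1/102) + (7 - √886) = -8569/102 + (7 - √886) = -7855/102 - √886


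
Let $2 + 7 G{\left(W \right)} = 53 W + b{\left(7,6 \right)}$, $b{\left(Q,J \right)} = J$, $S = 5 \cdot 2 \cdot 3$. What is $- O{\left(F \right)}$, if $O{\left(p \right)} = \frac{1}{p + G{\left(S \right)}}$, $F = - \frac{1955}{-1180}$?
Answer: $- \frac{1652}{378921} \approx -0.0043597$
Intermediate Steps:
$S = 30$ ($S = 10 \cdot 3 = 30$)
$F = \frac{391}{236}$ ($F = \left(-1955\right) \left(- \frac{1}{1180}\right) = \frac{391}{236} \approx 1.6568$)
$G{\left(W \right)} = \frac{4}{7} + \frac{53 W}{7}$ ($G{\left(W \right)} = - \frac{2}{7} + \frac{53 W + 6}{7} = - \frac{2}{7} + \frac{6 + 53 W}{7} = - \frac{2}{7} + \left(\frac{6}{7} + \frac{53 W}{7}\right) = \frac{4}{7} + \frac{53 W}{7}$)
$O{\left(p \right)} = \frac{1}{\frac{1594}{7} + p}$ ($O{\left(p \right)} = \frac{1}{p + \left(\frac{4}{7} + \frac{53}{7} \cdot 30\right)} = \frac{1}{p + \left(\frac{4}{7} + \frac{1590}{7}\right)} = \frac{1}{p + \frac{1594}{7}} = \frac{1}{\frac{1594}{7} + p}$)
$- O{\left(F \right)} = - \frac{7}{1594 + 7 \cdot \frac{391}{236}} = - \frac{7}{1594 + \frac{2737}{236}} = - \frac{7}{\frac{378921}{236}} = - \frac{7 \cdot 236}{378921} = \left(-1\right) \frac{1652}{378921} = - \frac{1652}{378921}$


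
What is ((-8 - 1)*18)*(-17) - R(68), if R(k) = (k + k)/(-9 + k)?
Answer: 162350/59 ≈ 2751.7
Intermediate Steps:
R(k) = 2*k/(-9 + k) (R(k) = (2*k)/(-9 + k) = 2*k/(-9 + k))
((-8 - 1)*18)*(-17) - R(68) = ((-8 - 1)*18)*(-17) - 2*68/(-9 + 68) = -9*18*(-17) - 2*68/59 = -162*(-17) - 2*68/59 = 2754 - 1*136/59 = 2754 - 136/59 = 162350/59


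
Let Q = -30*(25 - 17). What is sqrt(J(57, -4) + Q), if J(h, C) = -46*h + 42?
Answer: 2*I*sqrt(705) ≈ 53.104*I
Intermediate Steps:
J(h, C) = 42 - 46*h
Q = -240 (Q = -30*8 = -240)
sqrt(J(57, -4) + Q) = sqrt((42 - 46*57) - 240) = sqrt((42 - 2622) - 240) = sqrt(-2580 - 240) = sqrt(-2820) = 2*I*sqrt(705)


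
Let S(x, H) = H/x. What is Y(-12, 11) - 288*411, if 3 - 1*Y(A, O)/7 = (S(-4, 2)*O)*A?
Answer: -118809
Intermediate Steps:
Y(A, O) = 21 + 7*A*O/2 (Y(A, O) = 21 - 7*(2/(-4))*O*A = 21 - 7*(2*(-¼))*O*A = 21 - 7*(-O/2)*A = 21 - (-7)*A*O/2 = 21 + 7*A*O/2)
Y(-12, 11) - 288*411 = (21 + (7/2)*(-12)*11) - 288*411 = (21 - 462) - 118368 = -441 - 118368 = -118809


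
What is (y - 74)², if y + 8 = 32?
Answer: 2500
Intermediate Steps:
y = 24 (y = -8 + 32 = 24)
(y - 74)² = (24 - 74)² = (-50)² = 2500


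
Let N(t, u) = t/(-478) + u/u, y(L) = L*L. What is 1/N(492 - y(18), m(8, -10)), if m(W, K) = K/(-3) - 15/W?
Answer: 239/155 ≈ 1.5419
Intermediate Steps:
y(L) = L**2
m(W, K) = -15/W - K/3 (m(W, K) = K*(-1/3) - 15/W = -K/3 - 15/W = -15/W - K/3)
N(t, u) = 1 - t/478 (N(t, u) = t*(-1/478) + 1 = -t/478 + 1 = 1 - t/478)
1/N(492 - y(18), m(8, -10)) = 1/(1 - (492 - 1*18**2)/478) = 1/(1 - (492 - 1*324)/478) = 1/(1 - (492 - 324)/478) = 1/(1 - 1/478*168) = 1/(1 - 84/239) = 1/(155/239) = 239/155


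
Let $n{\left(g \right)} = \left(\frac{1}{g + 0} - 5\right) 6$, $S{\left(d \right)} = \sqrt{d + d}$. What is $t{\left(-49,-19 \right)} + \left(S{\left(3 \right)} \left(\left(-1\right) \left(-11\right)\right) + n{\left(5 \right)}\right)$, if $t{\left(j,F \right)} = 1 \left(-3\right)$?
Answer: $- \frac{159}{5} + 11 \sqrt{6} \approx -4.8556$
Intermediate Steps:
$t{\left(j,F \right)} = -3$
$S{\left(d \right)} = \sqrt{2} \sqrt{d}$ ($S{\left(d \right)} = \sqrt{2 d} = \sqrt{2} \sqrt{d}$)
$n{\left(g \right)} = -30 + \frac{6}{g}$ ($n{\left(g \right)} = \left(\frac{1}{g} - 5\right) 6 = \left(-5 + \frac{1}{g}\right) 6 = -30 + \frac{6}{g}$)
$t{\left(-49,-19 \right)} + \left(S{\left(3 \right)} \left(\left(-1\right) \left(-11\right)\right) + n{\left(5 \right)}\right) = -3 - \left(30 - \frac{6}{5} - \sqrt{2} \sqrt{3} \left(\left(-1\right) \left(-11\right)\right)\right) = -3 + \left(\sqrt{6} \cdot 11 + \left(-30 + 6 \cdot \frac{1}{5}\right)\right) = -3 + \left(11 \sqrt{6} + \left(-30 + \frac{6}{5}\right)\right) = -3 - \left(\frac{144}{5} - 11 \sqrt{6}\right) = - \frac{159}{5} + 11 \sqrt{6}$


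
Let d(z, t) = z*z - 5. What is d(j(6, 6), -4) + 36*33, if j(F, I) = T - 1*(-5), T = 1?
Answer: 1219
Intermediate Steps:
j(F, I) = 6 (j(F, I) = 1 - 1*(-5) = 1 + 5 = 6)
d(z, t) = -5 + z² (d(z, t) = z² - 5 = -5 + z²)
d(j(6, 6), -4) + 36*33 = (-5 + 6²) + 36*33 = (-5 + 36) + 1188 = 31 + 1188 = 1219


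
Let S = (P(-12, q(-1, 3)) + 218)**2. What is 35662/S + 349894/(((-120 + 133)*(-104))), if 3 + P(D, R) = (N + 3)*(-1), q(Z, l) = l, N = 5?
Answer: -7472196491/28965924 ≈ -257.96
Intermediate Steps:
P(D, R) = -11 (P(D, R) = -3 + (5 + 3)*(-1) = -3 + 8*(-1) = -3 - 8 = -11)
S = 42849 (S = (-11 + 218)**2 = 207**2 = 42849)
35662/S + 349894/(((-120 + 133)*(-104))) = 35662/42849 + 349894/(((-120 + 133)*(-104))) = 35662*(1/42849) + 349894/((13*(-104))) = 35662/42849 + 349894/(-1352) = 35662/42849 + 349894*(-1/1352) = 35662/42849 - 174947/676 = -7472196491/28965924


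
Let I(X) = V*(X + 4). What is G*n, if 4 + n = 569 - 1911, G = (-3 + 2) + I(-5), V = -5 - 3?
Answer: -9422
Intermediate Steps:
V = -8
I(X) = -32 - 8*X (I(X) = -8*(X + 4) = -8*(4 + X) = -32 - 8*X)
G = 7 (G = (-3 + 2) + (-32 - 8*(-5)) = -1 + (-32 + 40) = -1 + 8 = 7)
n = -1346 (n = -4 + (569 - 1911) = -4 - 1342 = -1346)
G*n = 7*(-1346) = -9422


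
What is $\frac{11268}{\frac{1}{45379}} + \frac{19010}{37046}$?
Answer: $\frac{9471376194661}{18523} \approx 5.1133 \cdot 10^{8}$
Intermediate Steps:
$\frac{11268}{\frac{1}{45379}} + \frac{19010}{37046} = 11268 \frac{1}{\frac{1}{45379}} + 19010 \cdot \frac{1}{37046} = 11268 \cdot 45379 + \frac{9505}{18523} = 511330572 + \frac{9505}{18523} = \frac{9471376194661}{18523}$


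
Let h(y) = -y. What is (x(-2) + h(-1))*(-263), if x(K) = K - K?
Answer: -263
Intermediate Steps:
x(K) = 0
(x(-2) + h(-1))*(-263) = (0 - 1*(-1))*(-263) = (0 + 1)*(-263) = 1*(-263) = -263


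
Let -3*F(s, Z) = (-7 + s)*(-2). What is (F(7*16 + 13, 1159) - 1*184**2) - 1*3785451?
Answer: -11457685/3 ≈ -3.8192e+6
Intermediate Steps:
F(s, Z) = -14/3 + 2*s/3 (F(s, Z) = -(-7 + s)*(-2)/3 = -(14 - 2*s)/3 = -14/3 + 2*s/3)
(F(7*16 + 13, 1159) - 1*184**2) - 1*3785451 = ((-14/3 + 2*(7*16 + 13)/3) - 1*184**2) - 1*3785451 = ((-14/3 + 2*(112 + 13)/3) - 1*33856) - 3785451 = ((-14/3 + (2/3)*125) - 33856) - 3785451 = ((-14/3 + 250/3) - 33856) - 3785451 = (236/3 - 33856) - 3785451 = -101332/3 - 3785451 = -11457685/3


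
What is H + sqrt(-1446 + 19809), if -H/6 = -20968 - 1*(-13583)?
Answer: 44310 + sqrt(18363) ≈ 44446.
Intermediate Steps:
H = 44310 (H = -6*(-20968 - 1*(-13583)) = -6*(-20968 + 13583) = -6*(-7385) = 44310)
H + sqrt(-1446 + 19809) = 44310 + sqrt(-1446 + 19809) = 44310 + sqrt(18363)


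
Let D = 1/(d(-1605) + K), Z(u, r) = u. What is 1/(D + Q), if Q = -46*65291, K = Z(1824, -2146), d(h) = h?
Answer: -219/657741533 ≈ -3.3296e-7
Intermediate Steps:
K = 1824
Q = -3003386
D = 1/219 (D = 1/(-1605 + 1824) = 1/219 ≈ 0.0045662)
1/(D + Q) = 1/(1/219 - 3003386) = 1/(-657741533/219) = -219/657741533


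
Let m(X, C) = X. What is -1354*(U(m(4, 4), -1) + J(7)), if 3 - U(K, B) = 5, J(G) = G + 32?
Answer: -50098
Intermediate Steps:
J(G) = 32 + G
U(K, B) = -2 (U(K, B) = 3 - 1*5 = 3 - 5 = -2)
-1354*(U(m(4, 4), -1) + J(7)) = -1354*(-2 + (32 + 7)) = -1354*(-2 + 39) = -1354*37 = -50098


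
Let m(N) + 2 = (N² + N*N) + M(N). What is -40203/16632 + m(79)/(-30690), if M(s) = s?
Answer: -2428807/859320 ≈ -2.8264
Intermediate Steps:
m(N) = -2 + N + 2*N² (m(N) = -2 + ((N² + N*N) + N) = -2 + ((N² + N²) + N) = -2 + (2*N² + N) = -2 + (N + 2*N²) = -2 + N + 2*N²)
-40203/16632 + m(79)/(-30690) = -40203/16632 + (-2 + 79 + 2*79²)/(-30690) = -40203*1/16632 + (-2 + 79 + 2*6241)*(-1/30690) = -1489/616 + (-2 + 79 + 12482)*(-1/30690) = -1489/616 + 12559*(-1/30690) = -1489/616 - 12559/30690 = -2428807/859320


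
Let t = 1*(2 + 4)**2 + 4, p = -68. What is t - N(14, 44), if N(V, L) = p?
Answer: 108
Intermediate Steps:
N(V, L) = -68
t = 40 (t = 1*6**2 + 4 = 1*36 + 4 = 36 + 4 = 40)
t - N(14, 44) = 40 - 1*(-68) = 40 + 68 = 108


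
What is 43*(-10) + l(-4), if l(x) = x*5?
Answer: -450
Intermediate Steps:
l(x) = 5*x
43*(-10) + l(-4) = 43*(-10) + 5*(-4) = -430 - 20 = -450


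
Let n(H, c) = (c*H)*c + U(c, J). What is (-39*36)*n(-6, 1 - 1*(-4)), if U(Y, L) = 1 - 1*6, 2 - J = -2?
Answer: 217620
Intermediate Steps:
J = 4 (J = 2 - 1*(-2) = 2 + 2 = 4)
U(Y, L) = -5 (U(Y, L) = 1 - 6 = -5)
n(H, c) = -5 + H*c² (n(H, c) = (c*H)*c - 5 = (H*c)*c - 5 = H*c² - 5 = -5 + H*c²)
(-39*36)*n(-6, 1 - 1*(-4)) = (-39*36)*(-5 - 6*(1 - 1*(-4))²) = -1404*(-5 - 6*(1 + 4)²) = -1404*(-5 - 6*5²) = -1404*(-5 - 6*25) = -1404*(-5 - 150) = -1404*(-155) = 217620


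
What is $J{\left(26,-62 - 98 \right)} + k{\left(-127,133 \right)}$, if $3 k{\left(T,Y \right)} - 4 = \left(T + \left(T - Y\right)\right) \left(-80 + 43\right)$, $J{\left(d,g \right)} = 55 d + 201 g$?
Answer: $- \frac{77867}{3} \approx -25956.0$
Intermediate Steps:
$k{\left(T,Y \right)} = \frac{4}{3} - \frac{74 T}{3} + \frac{37 Y}{3}$ ($k{\left(T,Y \right)} = \frac{4}{3} + \frac{\left(T + \left(T - Y\right)\right) \left(-80 + 43\right)}{3} = \frac{4}{3} + \frac{\left(- Y + 2 T\right) \left(-37\right)}{3} = \frac{4}{3} + \frac{- 74 T + 37 Y}{3} = \frac{4}{3} - \left(- \frac{37 Y}{3} + \frac{74 T}{3}\right) = \frac{4}{3} - \frac{74 T}{3} + \frac{37 Y}{3}$)
$J{\left(26,-62 - 98 \right)} + k{\left(-127,133 \right)} = \left(55 \cdot 26 + 201 \left(-62 - 98\right)\right) + \left(\frac{4}{3} - - \frac{9398}{3} + \frac{37}{3} \cdot 133\right) = \left(1430 + 201 \left(-160\right)\right) + \left(\frac{4}{3} + \frac{9398}{3} + \frac{4921}{3}\right) = \left(1430 - 32160\right) + \frac{14323}{3} = -30730 + \frac{14323}{3} = - \frac{77867}{3}$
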